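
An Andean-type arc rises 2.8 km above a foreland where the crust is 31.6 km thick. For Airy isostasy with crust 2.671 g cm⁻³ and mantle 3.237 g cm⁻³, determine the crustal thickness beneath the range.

47.6 km

Root depth r = h ρ_c / (ρ_m − ρ_c) = 2.8 km × 2.671 / 0.566 = 13.21 km.
Total thickness = T + h + r = 31.6 km + 2.8 km + 13.21 km = 47.6 km.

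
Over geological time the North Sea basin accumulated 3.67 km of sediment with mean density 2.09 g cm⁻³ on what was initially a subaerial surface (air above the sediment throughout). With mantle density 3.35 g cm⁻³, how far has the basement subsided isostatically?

2.29 km

Subaerial load: s = t ρ_sed / ρ_m = 3.67 km × 2.09/3.35 = 2.29 km.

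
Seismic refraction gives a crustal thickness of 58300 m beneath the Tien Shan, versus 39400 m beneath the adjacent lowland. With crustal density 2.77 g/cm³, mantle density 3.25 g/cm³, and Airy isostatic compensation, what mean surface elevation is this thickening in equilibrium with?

Excess crust Δ = 58300 m − 39400 m = 18900 m, split between elevation h and root r with h + r = Δ.
Airy balance ρ_c h = (ρ_m − ρ_c) r gives r = h ρ_c/(ρ_m − ρ_c), so h (1 + ρ_c/(ρ_m − ρ_c)) = Δ, i.e. h = Δ (ρ_m − ρ_c)/ρ_m.
h = 18900 m × 0.48/3.25 = 2790 m.

2790 m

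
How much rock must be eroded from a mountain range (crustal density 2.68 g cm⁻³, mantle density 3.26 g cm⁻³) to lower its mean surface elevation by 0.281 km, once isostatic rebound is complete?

1.58 km

Net drop Δ = e − u = e − e ρ_c/ρ_m = e (ρ_m − ρ_c)/ρ_m.
e = Δ ρ_m/(ρ_m − ρ_c) = 0.281 km × 3.26/0.58 = 1.58 km.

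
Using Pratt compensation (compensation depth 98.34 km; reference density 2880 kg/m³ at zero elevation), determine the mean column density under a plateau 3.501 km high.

Pratt balance: ρ_ref D = ρ (D + h).
ρ = ρ_ref D/(D + h) = 2880 × 98.34 km/(98.34 km + 3.501 km) = 2780 kg/m³.

2780 kg/m³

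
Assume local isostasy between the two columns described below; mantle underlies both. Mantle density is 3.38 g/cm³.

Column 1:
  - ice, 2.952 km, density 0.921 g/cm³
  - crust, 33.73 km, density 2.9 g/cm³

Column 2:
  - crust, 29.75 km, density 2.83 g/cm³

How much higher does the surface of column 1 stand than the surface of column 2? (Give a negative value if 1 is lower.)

For any compensation level in the mantle, the mantle terms cancel and isostasy reduces to e = (Σt_1 − Σt_2) − (Σ(ρt)_1 − Σ(ρt)_2) / ρ_m.
Σt_1 = 36.682 km; Σt_2 = 29.75 km; Σ(ρt)_1 = 100.535792; Σ(ρt)_2 = 84.1925 (in km·g/cm³).
e = (36.682 − 29.75) − (100.535792 − 84.1925) / 3.38 = 2.1 km.

2.1 km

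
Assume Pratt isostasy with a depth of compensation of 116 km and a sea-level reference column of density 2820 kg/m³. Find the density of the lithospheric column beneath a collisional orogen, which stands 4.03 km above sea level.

Pratt balance: ρ_ref D = ρ (D + h).
ρ = ρ_ref D/(D + h) = 2820 × 116 km/(116 km + 4.03 km) = 2730 kg/m³.

2730 kg/m³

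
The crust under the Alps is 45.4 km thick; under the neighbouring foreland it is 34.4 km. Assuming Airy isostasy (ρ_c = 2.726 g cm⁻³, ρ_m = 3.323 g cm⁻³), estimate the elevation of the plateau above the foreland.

1.98 km

Excess crust Δ = 45.4 km − 34.4 km = 11 km, split between elevation h and root r with h + r = Δ.
Airy balance ρ_c h = (ρ_m − ρ_c) r gives r = h ρ_c/(ρ_m − ρ_c), so h (1 + ρ_c/(ρ_m − ρ_c)) = Δ, i.e. h = Δ (ρ_m − ρ_c)/ρ_m.
h = 11 km × 0.597/3.323 = 1.98 km.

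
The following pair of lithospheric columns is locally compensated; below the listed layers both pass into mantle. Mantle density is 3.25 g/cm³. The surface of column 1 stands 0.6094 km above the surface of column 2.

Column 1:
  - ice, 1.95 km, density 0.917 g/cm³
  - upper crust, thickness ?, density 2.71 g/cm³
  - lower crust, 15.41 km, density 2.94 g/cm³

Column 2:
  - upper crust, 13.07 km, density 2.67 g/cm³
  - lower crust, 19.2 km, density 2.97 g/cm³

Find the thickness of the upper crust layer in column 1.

10.4 km

Take the compensation level at the base of the deeper column (depth z_c below the surface of column 1) and equate Σ ρ_i t_i down to z_c; mantle fills any gap and the z_c terms cancel.
Column 1: 1.95×0.917 + x×2.71 + 15.41×2.94 + (z_c − 17.36 − x)×3.25
Column 2: 0.6094×0 + 13.07×2.67 + 19.2×2.97 + (z_c − 0.6094 − 32.27)×3.25
The z_c×3.25 term appears on both sides and cancels. Collect the known terms of each column as K = Σ(ρt)_known − 3.25 × (depth of known layers): K_1 = 47.09355 − 3.25×17.36 = −9.32645; K_2 = 91.9209 − 3.25×(0.6094 + 32.27) = −14.93715.
Balance: K_1 − x×(3.25 − 2.71) = K_2, so x = (K_1 − K_2)/(3.25 − 2.71) = 5.6107/0.54 = 10.4 km.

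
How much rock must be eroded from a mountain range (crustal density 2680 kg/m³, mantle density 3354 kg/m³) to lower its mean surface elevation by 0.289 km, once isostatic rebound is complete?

1.44 km

Net drop Δ = e − u = e − e ρ_c/ρ_m = e (ρ_m − ρ_c)/ρ_m.
e = Δ ρ_m/(ρ_m − ρ_c) = 0.289 km × 3354/674 = 1.44 km.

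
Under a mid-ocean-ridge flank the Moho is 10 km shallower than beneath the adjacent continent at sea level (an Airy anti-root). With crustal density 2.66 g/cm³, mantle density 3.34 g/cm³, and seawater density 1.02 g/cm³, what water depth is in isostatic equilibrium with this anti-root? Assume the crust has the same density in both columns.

4.15 km

Replacing a thickness d of crust by seawater at the top must be balanced by replacing crust with mantle at the base: d (ρ_c − ρ_w) = a (ρ_m − ρ_c).
d = a (ρ_m − ρ_c)/(ρ_c − ρ_w) = 10 km × 0.68/1.64 = 4.15 km.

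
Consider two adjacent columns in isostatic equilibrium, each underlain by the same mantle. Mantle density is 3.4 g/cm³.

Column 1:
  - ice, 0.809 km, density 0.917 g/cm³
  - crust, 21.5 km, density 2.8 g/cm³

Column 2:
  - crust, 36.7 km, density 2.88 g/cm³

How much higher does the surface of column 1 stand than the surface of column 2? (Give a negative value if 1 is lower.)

For any compensation level in the mantle, the mantle terms cancel and isostasy reduces to e = (Σt_1 − Σt_2) − (Σ(ρt)_1 − Σ(ρt)_2) / ρ_m.
Σt_1 = 22.309 km; Σt_2 = 36.7 km; Σ(ρt)_1 = 60.941853; Σ(ρt)_2 = 105.696 (in km·g/cm³).
e = (22.309 − 36.7) − (60.941853 − 105.696) / 3.4 = −1.23 km.

−1.23 km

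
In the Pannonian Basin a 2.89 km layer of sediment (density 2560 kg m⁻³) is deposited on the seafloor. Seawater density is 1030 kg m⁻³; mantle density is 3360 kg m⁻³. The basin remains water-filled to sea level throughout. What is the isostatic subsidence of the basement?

Submarine loading: the sediment displaces seawater, and the subsidence is in turn flooded, so s (ρ_m − ρ_w) = t (ρ_sed − ρ_w).
s = 2.89 km × (2560 − 1030) / (3360 − 1030) = 1.9 km.

1.9 km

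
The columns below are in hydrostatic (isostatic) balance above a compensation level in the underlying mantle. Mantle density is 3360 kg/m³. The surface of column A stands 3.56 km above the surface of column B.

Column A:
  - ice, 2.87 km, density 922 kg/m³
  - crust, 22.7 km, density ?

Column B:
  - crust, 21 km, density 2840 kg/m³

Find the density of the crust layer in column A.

Take the compensation level at the base of the deeper column (depth z_c below the surface of column A) and equate Σ ρ_i t_i down to z_c; mantle fills any gap and the z_c terms cancel.
Column A: 2.87×922 + 22.7×ρ + (z_c − 25.57)×3360
Column B: 3.56×0 + 21×2840 + (z_c − 3.56 − 21)×3360
The z_c×3360 term appears on both sides and cancels. Collect the known terms of each column as K = Σ(ρt)_known − 3360 × (depth of known layers): K_A = 2646.14 − 3360×25.57 = −83269.06; K_B = 59640 − 3360×(3.56 + 21) = −22881.6.
Balance: K_A + 22.7×ρ = K_B, so ρ = (K_B − K_A)/22.7 = 60387.5/22.7 = 2660 kg/m³.

2660 kg/m³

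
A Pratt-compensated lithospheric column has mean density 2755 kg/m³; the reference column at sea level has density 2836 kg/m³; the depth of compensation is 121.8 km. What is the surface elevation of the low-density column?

ρ_ref D = ρ (D + h) → h = D (ρ_ref − ρ)/ρ.
h = 121.8 km × (2836 − 2755)/2755 = 3.58 km.

3.58 km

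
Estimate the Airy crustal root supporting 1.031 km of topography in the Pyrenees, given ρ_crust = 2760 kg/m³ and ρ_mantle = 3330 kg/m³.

Equating mass per unit area of the two columns: the weight of the topography is balanced by the buoyancy of the root, ρ_c h = (ρ_m − ρ_c) r.
r = h · ρ_c / (ρ_m − ρ_c) = 1.031 km × 2760 / (3330 − 2760) = 4.99 km.

4.99 km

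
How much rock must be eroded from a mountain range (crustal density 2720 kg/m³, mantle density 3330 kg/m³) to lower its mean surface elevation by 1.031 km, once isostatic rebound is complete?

5.63 km

Net drop Δ = e − u = e − e ρ_c/ρ_m = e (ρ_m − ρ_c)/ρ_m.
e = Δ ρ_m/(ρ_m − ρ_c) = 1.031 km × 3330/610 = 5.63 km.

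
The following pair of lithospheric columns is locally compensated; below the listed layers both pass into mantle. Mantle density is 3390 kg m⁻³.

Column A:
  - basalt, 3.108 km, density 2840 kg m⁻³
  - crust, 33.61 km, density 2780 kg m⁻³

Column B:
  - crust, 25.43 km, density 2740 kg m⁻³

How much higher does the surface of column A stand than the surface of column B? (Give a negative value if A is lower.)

1.68 km

For any compensation level in the mantle, the mantle terms cancel and isostasy reduces to e = (Σt_A − Σt_B) − (Σ(ρt)_A − Σ(ρt)_B) / ρ_m.
Σt_A = 36.718 km; Σt_B = 25.43 km; Σ(ρt)_A = 102262.52; Σ(ρt)_B = 69678.2 (in km·kg m⁻³).
e = (36.718 − 25.43) − (102262.52 − 69678.2) / 3390 = 1.68 km.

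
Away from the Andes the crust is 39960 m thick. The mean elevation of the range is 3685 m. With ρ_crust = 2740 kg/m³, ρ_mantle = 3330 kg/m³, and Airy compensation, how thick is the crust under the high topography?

60800 m

Root depth r = h ρ_c / (ρ_m − ρ_c) = 3685 m × 2740 / 590 = 17110 m.
Total thickness = T + h + r = 39960 m + 3685 m + 17110 m = 60800 m.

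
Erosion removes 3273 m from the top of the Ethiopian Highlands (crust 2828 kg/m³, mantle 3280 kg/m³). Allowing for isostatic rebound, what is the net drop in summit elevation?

451 m

Rebound u = e ρ_c/ρ_m = 3273 m × 2828/3280 = 2822 m.
Net surface drop = e − u = 3273 m − 2822 m = e (ρ_m − ρ_c)/ρ_m = 451 m.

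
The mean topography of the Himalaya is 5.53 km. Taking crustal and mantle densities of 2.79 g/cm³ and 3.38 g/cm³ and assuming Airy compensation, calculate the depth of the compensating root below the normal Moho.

26.2 km

For local isostatic compensation: the weight of the topography is balanced by the buoyancy of the root, ρ_c h = (ρ_m − ρ_c) r.
r = h · ρ_c / (ρ_m − ρ_c) = 5.53 km × 2.79 / (3.38 − 2.79) = 26.2 km.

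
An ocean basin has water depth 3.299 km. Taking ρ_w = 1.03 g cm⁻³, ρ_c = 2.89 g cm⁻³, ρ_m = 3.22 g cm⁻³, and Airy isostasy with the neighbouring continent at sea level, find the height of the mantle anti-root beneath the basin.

In Airy isostatic equilibrium: replacing crust with seawater at the top is compensated by replacing crust with mantle at the base: d (ρ_c − ρ_w) = a (ρ_m − ρ_c).
a = d (ρ_c − ρ_w)/(ρ_m − ρ_c) = 3.299 km × 1.86/0.33 = 18.6 km.

18.6 km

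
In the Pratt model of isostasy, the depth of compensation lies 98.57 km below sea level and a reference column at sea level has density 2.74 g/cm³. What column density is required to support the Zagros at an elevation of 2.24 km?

Pratt balance: ρ_ref D = ρ (D + h).
ρ = ρ_ref D/(D + h) = 2.74 × 98.57 km/(98.57 km + 2.24 km) = 2.68 g/cm³.

2.68 g/cm³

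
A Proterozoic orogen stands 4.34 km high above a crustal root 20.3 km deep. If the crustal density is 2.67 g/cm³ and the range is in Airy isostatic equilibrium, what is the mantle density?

Airy balance: ρ_c h = (ρ_m − ρ_c) r → ρ_m = ρ_c (1 + h/r).
ρ_m = 2.67 × (1 + 4.34 km/20.3 km) = 3.24 g/cm³.

3.24 g/cm³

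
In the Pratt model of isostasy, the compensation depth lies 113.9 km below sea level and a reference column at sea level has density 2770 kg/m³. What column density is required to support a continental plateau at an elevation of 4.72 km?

Pratt balance: ρ_ref D = ρ (D + h).
ρ = ρ_ref D/(D + h) = 2770 × 113.9 km/(113.9 km + 4.72 km) = 2660 kg/m³.

2660 kg/m³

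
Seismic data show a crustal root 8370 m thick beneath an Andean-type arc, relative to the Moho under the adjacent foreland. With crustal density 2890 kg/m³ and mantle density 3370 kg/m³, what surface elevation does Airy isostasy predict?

In Airy isostatic equilibrium: ρ_c h = (ρ_m − ρ_c) r.
h = r (ρ_m − ρ_c) / ρ_c = 8370 m × (3370 − 2890) / 2890 = 1390 m.

1390 m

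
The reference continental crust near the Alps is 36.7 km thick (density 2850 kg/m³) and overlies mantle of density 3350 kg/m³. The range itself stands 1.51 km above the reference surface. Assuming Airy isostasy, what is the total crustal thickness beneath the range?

Root depth r = h ρ_c / (ρ_m − ρ_c) = 1.51 km × 2850 / 500 = 8.607 km.
Total thickness = T + h + r = 36.7 km + 1.51 km + 8.607 km = 46.8 km.

46.8 km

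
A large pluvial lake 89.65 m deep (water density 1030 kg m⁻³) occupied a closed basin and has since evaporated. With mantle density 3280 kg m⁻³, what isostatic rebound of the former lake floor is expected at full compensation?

u = d ρ_w/ρ_m = 89.65 m × 1030/3280 = 28.2 m.

28.2 m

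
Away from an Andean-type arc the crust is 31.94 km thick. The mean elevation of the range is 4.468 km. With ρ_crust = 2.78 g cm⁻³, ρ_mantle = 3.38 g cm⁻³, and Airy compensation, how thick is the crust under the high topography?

Root depth r = h ρ_c / (ρ_m − ρ_c) = 4.468 km × 2.78 / 0.6 = 20.7 km.
Total thickness = T + h + r = 31.94 km + 4.468 km + 20.7 km = 57.1 km.

57.1 km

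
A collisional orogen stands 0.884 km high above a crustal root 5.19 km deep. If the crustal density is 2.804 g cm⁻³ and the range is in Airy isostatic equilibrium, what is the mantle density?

3.28 g cm⁻³

Airy balance: ρ_c h = (ρ_m − ρ_c) r → ρ_m = ρ_c (1 + h/r).
ρ_m = 2.804 × (1 + 0.884 km/5.19 km) = 3.28 g cm⁻³.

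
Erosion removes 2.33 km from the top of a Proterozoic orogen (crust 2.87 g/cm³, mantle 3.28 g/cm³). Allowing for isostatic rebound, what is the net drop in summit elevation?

0.291 km

Rebound u = e ρ_c/ρ_m = 2.33 km × 2.87/3.28 = 2.039 km.
Net surface drop = e − u = 2.33 km − 2.039 km = e (ρ_m − ρ_c)/ρ_m = 0.291 km.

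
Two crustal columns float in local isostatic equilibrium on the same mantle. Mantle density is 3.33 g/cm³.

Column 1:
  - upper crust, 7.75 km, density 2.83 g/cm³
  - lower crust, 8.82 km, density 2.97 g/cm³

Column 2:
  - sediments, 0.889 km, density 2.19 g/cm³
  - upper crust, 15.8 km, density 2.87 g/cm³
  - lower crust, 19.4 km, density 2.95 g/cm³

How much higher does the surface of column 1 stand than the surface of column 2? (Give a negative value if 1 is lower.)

For any compensation level in the mantle, the mantle terms cancel and isostasy reduces to e = (Σt_1 − Σt_2) − (Σ(ρt)_1 − Σ(ρt)_2) / ρ_m.
Σt_1 = 16.57 km; Σt_2 = 36.089 km; Σ(ρt)_1 = 48.1279; Σ(ρt)_2 = 104.52291 (in km·g/cm³).
e = (16.57 − 36.089) − (48.1279 − 104.52291) / 3.33 = −2.58 km.

−2.58 km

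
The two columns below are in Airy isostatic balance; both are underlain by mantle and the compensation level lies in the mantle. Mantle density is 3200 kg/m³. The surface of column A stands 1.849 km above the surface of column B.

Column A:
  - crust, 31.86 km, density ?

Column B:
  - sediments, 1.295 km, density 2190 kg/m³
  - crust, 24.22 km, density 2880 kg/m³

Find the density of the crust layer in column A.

Take the compensation level at the base of the deeper column (depth z_c below the surface of column A) and equate Σ ρ_i t_i down to z_c; mantle fills any gap and the z_c terms cancel.
Column A: 31.86×ρ + (z_c − 31.86)×3200
Column B: 1.849×0 + 1.295×2190 + 24.22×2880 + (z_c − 1.849 − 25.515)×3200
The z_c×3200 term appears on both sides and cancels. Collect the known terms of each column as K = Σ(ρt)_known − 3200 × (depth of known layers): K_A = 0 − 3200×31.86 = −101952; K_B = 72589.65 − 3200×(1.849 + 25.515) = −14975.15.
Balance: K_A + 31.86×ρ = K_B, so ρ = (K_B − K_A)/31.86 = 86976.9/31.86 = 2730 kg/m³.

2730 kg/m³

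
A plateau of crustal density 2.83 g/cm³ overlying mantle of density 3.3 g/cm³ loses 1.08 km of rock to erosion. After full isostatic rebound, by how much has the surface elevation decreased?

0.154 km

Rebound u = e ρ_c/ρ_m = 1.08 km × 2.83/3.3 = 0.9262 km.
Net surface drop = e − u = 1.08 km − 0.9262 km = e (ρ_m − ρ_c)/ρ_m = 0.154 km.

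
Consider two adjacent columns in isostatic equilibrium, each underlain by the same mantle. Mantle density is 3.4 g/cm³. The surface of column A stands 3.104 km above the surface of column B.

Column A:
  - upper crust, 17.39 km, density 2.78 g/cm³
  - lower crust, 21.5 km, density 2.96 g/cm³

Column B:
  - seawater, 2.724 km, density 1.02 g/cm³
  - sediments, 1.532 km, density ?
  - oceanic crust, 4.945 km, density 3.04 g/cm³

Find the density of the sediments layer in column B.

Take the compensation level at the base of the deeper column (depth z_c below the surface of column A) and equate Σ ρ_i t_i down to z_c; mantle fills any gap and the z_c terms cancel.
Column A: 17.39×2.78 + 21.5×2.96 + (z_c − 38.89)×3.4
Column B: 3.104×0 + 2.724×1.02 + 1.532×ρ + 4.945×3.04 + (z_c − 3.104 − 9.201)×3.4
The z_c×3.4 term appears on both sides and cancels. Collect the known terms of each column as K = Σ(ρt)_known − 3.4 × (depth of known layers): K_A = 111.9842 − 3.4×38.89 = −20.2418; K_B = 17.81128 − 3.4×(3.104 + 9.201) = −24.02572.
Balance: K_A = K_B + 1.532×ρ, so ρ = (K_A − K_B)/1.532 = 3.78392/1.532 = 2.47 g/cm³.

2.47 g/cm³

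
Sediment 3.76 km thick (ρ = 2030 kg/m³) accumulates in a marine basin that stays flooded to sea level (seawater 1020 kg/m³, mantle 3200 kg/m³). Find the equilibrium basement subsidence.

Submarine loading: the sediment displaces seawater, and the subsidence is in turn flooded, so s (ρ_m − ρ_w) = t (ρ_sed − ρ_w).
s = 3.76 km × (2030 − 1020) / (3200 − 1020) = 1.74 km.

1.74 km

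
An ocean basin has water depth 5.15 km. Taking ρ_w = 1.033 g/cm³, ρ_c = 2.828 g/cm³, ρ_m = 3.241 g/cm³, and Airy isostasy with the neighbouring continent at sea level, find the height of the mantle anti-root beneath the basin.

22.4 km

Balancing pressure at the compensation depth: replacing crust with seawater at the top is compensated by replacing crust with mantle at the base: d (ρ_c − ρ_w) = a (ρ_m − ρ_c).
a = d (ρ_c − ρ_w)/(ρ_m − ρ_c) = 5.15 km × 1.795/0.413 = 22.4 km.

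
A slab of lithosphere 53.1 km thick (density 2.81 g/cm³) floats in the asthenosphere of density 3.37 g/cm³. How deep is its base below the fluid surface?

44.3 km

Draft d = t ρ_obj/ρ_fluid = 53.1 km × 2.81/3.37 = 44.3 km.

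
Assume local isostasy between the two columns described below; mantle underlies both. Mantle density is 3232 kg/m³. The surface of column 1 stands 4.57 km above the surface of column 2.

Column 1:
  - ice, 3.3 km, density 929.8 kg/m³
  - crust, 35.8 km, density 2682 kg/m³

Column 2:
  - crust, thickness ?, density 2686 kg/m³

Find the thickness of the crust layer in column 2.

22.9 km

Take the compensation level at the base of the deeper column (depth z_c below the surface of column 1) and equate Σ ρ_i t_i down to z_c; mantle fills any gap and the z_c terms cancel.
Column 1: 3.3×929.8 + 35.8×2682 + (z_c − 39.1)×3232
Column 2: 4.57×0 + x×2686 + (z_c − 4.57 − 0 − x)×3232
The z_c×3232 term appears on both sides and cancels. Collect the known terms of each column as K = Σ(ρt)_known − 3232 × (depth of known layers): K_1 = 99083.94 − 3232×39.1 = −27287.26; K_2 = 0 − 3232×(4.57 + 0) = −14770.24.
Balance: K_1 = K_2 − x×(3232 − 2686), so x = (K_2 − K_1)/(3232 − 2686) = 12517/546 = 22.9 km.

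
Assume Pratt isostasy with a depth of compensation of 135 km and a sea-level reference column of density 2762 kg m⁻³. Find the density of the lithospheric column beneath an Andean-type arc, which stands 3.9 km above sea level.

Pratt balance: ρ_ref D = ρ (D + h).
ρ = ρ_ref D/(D + h) = 2762 × 135 km/(135 km + 3.9 km) = 2680 kg m⁻³.

2680 kg m⁻³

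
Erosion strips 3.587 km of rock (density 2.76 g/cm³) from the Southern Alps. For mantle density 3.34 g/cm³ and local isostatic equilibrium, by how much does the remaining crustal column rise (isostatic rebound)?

Unloading: uplift u = e ρ_c/ρ_m = 3.587 km × 2.76/3.34 = 2.96 km.

2.96 km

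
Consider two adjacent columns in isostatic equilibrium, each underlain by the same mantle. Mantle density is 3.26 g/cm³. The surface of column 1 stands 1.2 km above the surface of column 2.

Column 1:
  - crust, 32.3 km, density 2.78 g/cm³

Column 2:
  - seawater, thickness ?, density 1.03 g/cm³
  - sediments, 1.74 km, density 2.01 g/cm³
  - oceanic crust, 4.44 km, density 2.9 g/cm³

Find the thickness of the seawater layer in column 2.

Take the compensation level at the base of the deeper column (depth z_c below the surface of column 1) and equate Σ ρ_i t_i down to z_c; mantle fills any gap and the z_c terms cancel.
Column 1: 32.3×2.78 + (z_c − 32.3)×3.26
Column 2: 1.2×0 + x×1.03 + 1.74×2.01 + 4.44×2.9 + (z_c − 1.2 − 6.18 − x)×3.26
The z_c×3.26 term appears on both sides and cancels. Collect the known terms of each column as K = Σ(ρt)_known − 3.26 × (depth of known layers): K_1 = 89.794 − 3.26×32.3 = −15.504; K_2 = 16.3734 − 3.26×(1.2 + 6.18) = −7.6854.
Balance: K_1 = K_2 − x×(3.26 − 1.03), so x = (K_2 − K_1)/(3.26 − 1.03) = 7.8186/2.23 = 3.51 km.

3.51 km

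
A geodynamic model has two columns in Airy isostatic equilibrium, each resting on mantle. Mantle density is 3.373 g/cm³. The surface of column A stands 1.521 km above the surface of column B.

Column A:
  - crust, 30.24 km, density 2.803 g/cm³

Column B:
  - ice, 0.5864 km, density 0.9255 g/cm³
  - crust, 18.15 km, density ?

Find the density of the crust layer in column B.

Take the compensation level at the base of the deeper column (depth z_c below the surface of column A) and equate Σ ρ_i t_i down to z_c; mantle fills any gap and the z_c terms cancel.
Column A: 30.24×2.803 + (z_c − 30.24)×3.373
Column B: 1.521×0 + 0.5864×0.9255 + 18.15×ρ + (z_c − 1.521 − 18.7364)×3.373
The z_c×3.373 term appears on both sides and cancels. Collect the known terms of each column as K = Σ(ρt)_known − 3.373 × (depth of known layers): K_A = 84.76272 − 3.373×30.24 = −17.2368; K_B = 0.5427132 − 3.373×(1.521 + 18.7364) = −67.785497.
Balance: K_A = K_B + 18.15×ρ, so ρ = (K_A − K_B)/18.15 = 50.5487/18.15 = 2.79 g/cm³.

2.79 g/cm³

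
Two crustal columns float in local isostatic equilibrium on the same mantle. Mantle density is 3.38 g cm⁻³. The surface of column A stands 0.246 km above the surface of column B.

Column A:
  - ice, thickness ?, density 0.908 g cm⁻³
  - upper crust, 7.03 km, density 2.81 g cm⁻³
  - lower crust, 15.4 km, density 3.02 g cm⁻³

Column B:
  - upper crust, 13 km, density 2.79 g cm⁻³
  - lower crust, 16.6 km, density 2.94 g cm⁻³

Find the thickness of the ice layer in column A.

Take the compensation level at the base of the deeper column (depth z_c below the surface of column A) and equate Σ ρ_i t_i down to z_c; mantle fills any gap and the z_c terms cancel.
Column A: x×0.908 + 7.03×2.81 + 15.4×3.02 + (z_c − 22.43 − x)×3.38
Column B: 0.246×0 + 13×2.79 + 16.6×2.94 + (z_c − 0.246 − 29.6)×3.38
The z_c×3.38 term appears on both sides and cancels. Collect the known terms of each column as K = Σ(ρt)_known − 3.38 × (depth of known layers): K_A = 66.2623 − 3.38×22.43 = −9.5511; K_B = 85.074 − 3.38×(0.246 + 29.6) = −15.80548.
Balance: K_A − x×(3.38 − 0.908) = K_B, so x = (K_A − K_B)/(3.38 − 0.908) = 6.25438/2.472 = 2.53 km.

2.53 km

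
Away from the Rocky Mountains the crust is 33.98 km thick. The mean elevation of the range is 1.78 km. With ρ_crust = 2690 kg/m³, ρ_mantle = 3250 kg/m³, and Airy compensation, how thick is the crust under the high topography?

44.3 km

Root depth r = h ρ_c / (ρ_m − ρ_c) = 1.78 km × 2690 / 560 = 8.55 km.
Total thickness = T + h + r = 33.98 km + 1.78 km + 8.55 km = 44.3 km.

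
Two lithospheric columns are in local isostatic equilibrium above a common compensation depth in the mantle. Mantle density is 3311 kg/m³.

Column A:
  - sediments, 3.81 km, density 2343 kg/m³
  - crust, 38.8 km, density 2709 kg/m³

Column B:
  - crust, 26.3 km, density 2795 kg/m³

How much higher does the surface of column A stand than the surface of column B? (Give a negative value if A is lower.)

4.07 km

For any compensation level in the mantle, the mantle terms cancel and isostasy reduces to e = (Σt_A − Σt_B) − (Σ(ρt)_A − Σ(ρt)_B) / ρ_m.
Σt_A = 42.61 km; Σt_B = 26.3 km; Σ(ρt)_A = 114036.03; Σ(ρt)_B = 73508.5 (in km·kg/m³).
e = (42.61 − 26.3) − (114036.03 − 73508.5) / 3311 = 4.07 km.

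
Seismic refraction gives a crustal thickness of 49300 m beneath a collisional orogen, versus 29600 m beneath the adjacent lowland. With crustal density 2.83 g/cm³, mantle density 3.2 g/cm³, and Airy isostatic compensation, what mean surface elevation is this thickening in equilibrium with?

Excess crust Δ = 49300 m − 29600 m = 19700 m, split between elevation h and root r with h + r = Δ.
Airy balance ρ_c h = (ρ_m − ρ_c) r gives r = h ρ_c/(ρ_m − ρ_c), so h (1 + ρ_c/(ρ_m − ρ_c)) = Δ, i.e. h = Δ (ρ_m − ρ_c)/ρ_m.
h = 19700 m × 0.37/3.2 = 2280 m.

2280 m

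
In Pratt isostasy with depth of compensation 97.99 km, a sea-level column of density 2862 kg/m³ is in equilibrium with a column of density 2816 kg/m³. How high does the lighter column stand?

1.6 km

ρ_ref D = ρ (D + h) → h = D (ρ_ref − ρ)/ρ.
h = 97.99 km × (2862 − 2816)/2816 = 1.6 km.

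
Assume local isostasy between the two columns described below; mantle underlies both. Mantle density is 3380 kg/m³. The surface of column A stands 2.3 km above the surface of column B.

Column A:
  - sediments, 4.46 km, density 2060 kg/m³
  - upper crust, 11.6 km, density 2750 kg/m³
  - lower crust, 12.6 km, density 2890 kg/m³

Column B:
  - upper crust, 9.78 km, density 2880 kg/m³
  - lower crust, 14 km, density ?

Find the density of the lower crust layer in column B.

Take the compensation level at the base of the deeper column (depth z_c below the surface of column A) and equate Σ ρ_i t_i down to z_c; mantle fills any gap and the z_c terms cancel.
Column A: 4.46×2060 + 11.6×2750 + 12.6×2890 + (z_c − 28.66)×3380
Column B: 2.3×0 + 9.78×2880 + 14×ρ + (z_c − 2.3 − 23.78)×3380
The z_c×3380 term appears on both sides and cancels. Collect the known terms of each column as K = Σ(ρt)_known − 3380 × (depth of known layers): K_A = 77501.6 − 3380×28.66 = −19369.2; K_B = 28166.4 − 3380×(2.3 + 23.78) = −59984.
Balance: K_A = K_B + 14×ρ, so ρ = (K_A − K_B)/14 = 40614.8/14 = 2900 kg/m³.

2900 kg/m³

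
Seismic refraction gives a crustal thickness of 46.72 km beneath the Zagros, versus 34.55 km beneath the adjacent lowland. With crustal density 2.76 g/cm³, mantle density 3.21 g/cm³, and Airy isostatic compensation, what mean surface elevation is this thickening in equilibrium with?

1.71 km

Excess crust Δ = 46.72 km − 34.55 km = 12.17 km, split between elevation h and root r with h + r = Δ.
Airy balance ρ_c h = (ρ_m − ρ_c) r gives r = h ρ_c/(ρ_m − ρ_c), so h (1 + ρ_c/(ρ_m − ρ_c)) = Δ, i.e. h = Δ (ρ_m − ρ_c)/ρ_m.
h = 12.17 km × 0.45/3.21 = 1.71 km.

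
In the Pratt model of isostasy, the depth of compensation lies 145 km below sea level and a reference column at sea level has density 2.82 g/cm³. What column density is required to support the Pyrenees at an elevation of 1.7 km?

Pratt balance: ρ_ref D = ρ (D + h).
ρ = ρ_ref D/(D + h) = 2.82 × 145 km/(145 km + 1.7 km) = 2.79 g/cm³.

2.79 g/cm³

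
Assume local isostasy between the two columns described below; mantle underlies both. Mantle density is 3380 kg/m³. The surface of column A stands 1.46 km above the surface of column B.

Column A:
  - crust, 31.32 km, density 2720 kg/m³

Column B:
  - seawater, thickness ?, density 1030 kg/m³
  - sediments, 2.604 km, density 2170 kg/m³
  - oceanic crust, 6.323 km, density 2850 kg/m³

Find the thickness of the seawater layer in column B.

3.93 km

Take the compensation level at the base of the deeper column (depth z_c below the surface of column A) and equate Σ ρ_i t_i down to z_c; mantle fills any gap and the z_c terms cancel.
Column A: 31.32×2720 + (z_c − 31.32)×3380
Column B: 1.46×0 + x×1030 + 2.604×2170 + 6.323×2850 + (z_c − 1.46 − 8.927 − x)×3380
The z_c×3380 term appears on both sides and cancels. Collect the known terms of each column as K = Σ(ρt)_known − 3380 × (depth of known layers): K_A = 85190.4 − 3380×31.32 = −20671.2; K_B = 23671.23 − 3380×(1.46 + 8.927) = −11436.83.
Balance: K_A = K_B − x×(3380 − 1030), so x = (K_B − K_A)/(3380 − 1030) = 9234.37/2350 = 3.93 km.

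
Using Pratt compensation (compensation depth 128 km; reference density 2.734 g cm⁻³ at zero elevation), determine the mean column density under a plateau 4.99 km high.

Pratt balance: ρ_ref D = ρ (D + h).
ρ = ρ_ref D/(D + h) = 2.734 × 128 km/(128 km + 4.99 km) = 2.63 g cm⁻³.

2.63 g cm⁻³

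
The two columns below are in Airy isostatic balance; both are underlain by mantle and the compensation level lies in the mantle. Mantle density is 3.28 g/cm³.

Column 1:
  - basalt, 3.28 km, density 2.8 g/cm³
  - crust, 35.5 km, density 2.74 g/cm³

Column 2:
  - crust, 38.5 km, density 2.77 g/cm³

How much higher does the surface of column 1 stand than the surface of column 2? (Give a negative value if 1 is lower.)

0.338 km

For any compensation level in the mantle, the mantle terms cancel and isostasy reduces to e = (Σt_1 − Σt_2) − (Σ(ρt)_1 − Σ(ρt)_2) / ρ_m.
Σt_1 = 38.78 km; Σt_2 = 38.5 km; Σ(ρt)_1 = 106.454; Σ(ρt)_2 = 106.645 (in km·g/cm³).
e = (38.78 − 38.5) − (106.454 − 106.645) / 3.28 = 0.338 km.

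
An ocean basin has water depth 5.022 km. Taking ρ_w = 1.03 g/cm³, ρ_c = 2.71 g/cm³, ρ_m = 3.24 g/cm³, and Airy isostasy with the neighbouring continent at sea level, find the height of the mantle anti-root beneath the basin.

15.9 km

Equating mass per unit area of the two columns: replacing crust with seawater at the top is compensated by replacing crust with mantle at the base: d (ρ_c − ρ_w) = a (ρ_m − ρ_c).
a = d (ρ_c − ρ_w)/(ρ_m − ρ_c) = 5.022 km × 1.68/0.53 = 15.9 km.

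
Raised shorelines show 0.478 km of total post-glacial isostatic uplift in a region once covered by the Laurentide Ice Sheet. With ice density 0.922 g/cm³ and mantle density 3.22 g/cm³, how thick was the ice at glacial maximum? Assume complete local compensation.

1.67 km

u = t ρ_ice/ρ_m → t = u ρ_m/ρ_ice = 0.478 km × 3.22/0.922 = 1.67 km.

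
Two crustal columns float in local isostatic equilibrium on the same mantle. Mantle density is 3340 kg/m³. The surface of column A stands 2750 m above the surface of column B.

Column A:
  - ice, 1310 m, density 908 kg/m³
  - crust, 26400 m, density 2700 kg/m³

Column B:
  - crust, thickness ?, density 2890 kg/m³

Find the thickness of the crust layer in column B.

24200 m

Take the compensation level at the base of the deeper column (depth z_c below the surface of column A) and equate Σ ρ_i t_i down to z_c; mantle fills any gap and the z_c terms cancel.
Column A: 1310×908 + 26400×2700 + (z_c − 27710)×3340
Column B: 2750×0 + x×2890 + (z_c − 2750 − 0 − x)×3340
The z_c×3340 term appears on both sides and cancels. Collect the known terms of each column as K = Σ(ρt)_known − 3340 × (depth of known layers): K_A = 72469480 − 3340×27710 = −20081920; K_B = 0 − 3340×(2750 + 0) = −9185000.
Balance: K_A = K_B − x×(3340 − 2890), so x = (K_B − K_A)/(3340 − 2890) = 10896900/450 = 24200 m.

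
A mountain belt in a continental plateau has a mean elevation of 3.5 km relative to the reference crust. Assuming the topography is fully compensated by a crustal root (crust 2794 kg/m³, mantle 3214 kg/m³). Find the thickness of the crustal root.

By Archimedes' principle applied to the lithosphere: the weight of the topography is balanced by the buoyancy of the root, ρ_c h = (ρ_m − ρ_c) r.
r = h · ρ_c / (ρ_m − ρ_c) = 3.5 km × 2794 / (3214 − 2794) = 23.3 km.

23.3 km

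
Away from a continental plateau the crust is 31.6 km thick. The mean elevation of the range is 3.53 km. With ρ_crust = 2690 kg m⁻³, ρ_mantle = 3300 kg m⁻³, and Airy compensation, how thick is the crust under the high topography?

Root depth r = h ρ_c / (ρ_m − ρ_c) = 3.53 km × 2690 / 610 = 15.57 km.
Total thickness = T + h + r = 31.6 km + 3.53 km + 15.57 km = 50.7 km.

50.7 km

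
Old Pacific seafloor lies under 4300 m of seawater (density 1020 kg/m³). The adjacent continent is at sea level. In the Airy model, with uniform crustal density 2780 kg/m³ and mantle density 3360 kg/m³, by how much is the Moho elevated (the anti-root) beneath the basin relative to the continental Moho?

In Airy isostatic equilibrium: replacing crust with seawater at the top is compensated by replacing crust with mantle at the base: d (ρ_c − ρ_w) = a (ρ_m − ρ_c).
a = d (ρ_c − ρ_w)/(ρ_m − ρ_c) = 4300 m × 1760/580 = 13000 m.

13000 m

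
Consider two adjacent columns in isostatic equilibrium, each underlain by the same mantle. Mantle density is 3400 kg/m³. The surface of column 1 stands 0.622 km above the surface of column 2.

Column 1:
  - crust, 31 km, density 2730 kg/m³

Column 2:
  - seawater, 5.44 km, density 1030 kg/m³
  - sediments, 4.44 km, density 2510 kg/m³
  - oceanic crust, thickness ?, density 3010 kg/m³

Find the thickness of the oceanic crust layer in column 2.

Take the compensation level at the base of the deeper column (depth z_c below the surface of column 1) and equate Σ ρ_i t_i down to z_c; mantle fills any gap and the z_c terms cancel.
Column 1: 31×2730 + (z_c − 31)×3400
Column 2: 0.622×0 + 5.44×1030 + 4.44×2510 + x×3010 + (z_c − 0.622 − 9.88 − x)×3400
The z_c×3400 term appears on both sides and cancels. Collect the known terms of each column as K = Σ(ρt)_known − 3400 × (depth of known layers): K_1 = 84630 − 3400×31 = −20770; K_2 = 16747.6 − 3400×(0.622 + 9.88) = −18959.2.
Balance: K_1 = K_2 − x×(3400 − 3010), so x = (K_2 − K_1)/(3400 − 3010) = 1810.8/390 = 4.64 km.

4.64 km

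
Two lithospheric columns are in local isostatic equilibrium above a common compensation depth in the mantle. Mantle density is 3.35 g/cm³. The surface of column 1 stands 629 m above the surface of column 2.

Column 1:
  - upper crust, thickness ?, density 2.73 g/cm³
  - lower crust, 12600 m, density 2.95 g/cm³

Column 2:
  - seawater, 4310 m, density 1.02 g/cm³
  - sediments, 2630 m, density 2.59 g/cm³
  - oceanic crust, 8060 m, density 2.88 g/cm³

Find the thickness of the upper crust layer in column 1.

20800 m

Take the compensation level at the base of the deeper column (depth z_c below the surface of column 1) and equate Σ ρ_i t_i down to z_c; mantle fills any gap and the z_c terms cancel.
Column 1: x×2.73 + 12600×2.95 + (z_c − 12600 − x)×3.35
Column 2: 629×0 + 4310×1.02 + 2630×2.59 + 8060×2.88 + (z_c − 629 − 15000)×3.35
The z_c×3.35 term appears on both sides and cancels. Collect the known terms of each column as K = Σ(ρt)_known − 3.35 × (depth of known layers): K_1 = 37170 − 3.35×12600 = −5040; K_2 = 34420.7 − 3.35×(629 + 15000) = −17936.45.
Balance: K_1 − x×(3.35 − 2.73) = K_2, so x = (K_1 − K_2)/(3.35 − 2.73) = 12896.5/0.62 = 20800 m.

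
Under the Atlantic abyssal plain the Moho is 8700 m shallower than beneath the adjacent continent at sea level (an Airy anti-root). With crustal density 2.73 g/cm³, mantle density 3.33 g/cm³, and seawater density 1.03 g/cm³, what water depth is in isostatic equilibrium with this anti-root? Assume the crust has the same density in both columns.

3070 m

Replacing a thickness d of crust by seawater at the top must be balanced by replacing crust with mantle at the base: d (ρ_c − ρ_w) = a (ρ_m − ρ_c).
d = a (ρ_m − ρ_c)/(ρ_c − ρ_w) = 8700 m × 0.6/1.7 = 3070 m.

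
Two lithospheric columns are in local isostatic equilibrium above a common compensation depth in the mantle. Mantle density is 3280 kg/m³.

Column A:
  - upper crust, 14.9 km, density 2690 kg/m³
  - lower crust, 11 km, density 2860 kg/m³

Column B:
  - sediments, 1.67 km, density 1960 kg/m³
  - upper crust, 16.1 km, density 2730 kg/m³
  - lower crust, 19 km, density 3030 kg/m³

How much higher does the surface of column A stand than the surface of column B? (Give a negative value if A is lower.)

For any compensation level in the mantle, the mantle terms cancel and isostasy reduces to e = (Σt_A − Σt_B) − (Σ(ρt)_A − Σ(ρt)_B) / ρ_m.
Σt_A = 25.9 km; Σt_B = 36.77 km; Σ(ρt)_A = 71541; Σ(ρt)_B = 104796.2 (in km·kg/m³).
e = (25.9 − 36.77) − (71541 − 104796.2) / 3280 = −0.731 km.

−0.731 km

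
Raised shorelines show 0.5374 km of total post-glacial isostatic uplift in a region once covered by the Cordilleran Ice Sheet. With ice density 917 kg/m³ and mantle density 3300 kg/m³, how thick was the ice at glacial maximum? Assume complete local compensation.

u = t ρ_ice/ρ_m → t = u ρ_m/ρ_ice = 0.5374 km × 3300/917 = 1.93 km.

1.93 km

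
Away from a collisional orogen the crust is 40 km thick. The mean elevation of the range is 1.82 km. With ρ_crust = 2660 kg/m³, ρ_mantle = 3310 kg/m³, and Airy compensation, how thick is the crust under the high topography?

Root depth r = h ρ_c / (ρ_m − ρ_c) = 1.82 km × 2660 / 650 = 7.448 km.
Total thickness = T + h + r = 40 km + 1.82 km + 7.448 km = 49.3 km.

49.3 km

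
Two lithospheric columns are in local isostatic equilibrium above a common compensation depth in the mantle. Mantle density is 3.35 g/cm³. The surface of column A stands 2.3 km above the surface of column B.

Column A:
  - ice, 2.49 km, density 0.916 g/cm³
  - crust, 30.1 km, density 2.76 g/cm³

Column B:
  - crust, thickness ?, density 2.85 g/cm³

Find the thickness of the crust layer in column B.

Take the compensation level at the base of the deeper column (depth z_c below the surface of column A) and equate Σ ρ_i t_i down to z_c; mantle fills any gap and the z_c terms cancel.
Column A: 2.49×0.916 + 30.1×2.76 + (z_c − 32.59)×3.35
Column B: 2.3×0 + x×2.85 + (z_c − 2.3 − 0 − x)×3.35
The z_c×3.35 term appears on both sides and cancels. Collect the known terms of each column as K = Σ(ρt)_known − 3.35 × (depth of known layers): K_A = 85.35684 − 3.35×32.59 = −23.81966; K_B = 0 − 3.35×(2.3 + 0) = −7.705.
Balance: K_A = K_B − x×(3.35 − 2.85), so x = (K_B − K_A)/(3.35 − 2.85) = 16.1147/0.5 = 32.2 km.

32.2 km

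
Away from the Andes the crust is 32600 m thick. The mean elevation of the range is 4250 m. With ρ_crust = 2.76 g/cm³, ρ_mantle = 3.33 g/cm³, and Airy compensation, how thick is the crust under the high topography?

57400 m

Root depth r = h ρ_c / (ρ_m − ρ_c) = 4250 m × 2.76 / 0.57 = 20580 m.
Total thickness = T + h + r = 32600 m + 4250 m + 20580 m = 57400 m.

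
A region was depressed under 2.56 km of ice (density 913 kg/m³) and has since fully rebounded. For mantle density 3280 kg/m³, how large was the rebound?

0.713 km

Removing the load lets mantle flow back in; uplift u satisfies ρ_ice t = ρ_m u.
u = t ρ_ice/ρ_m = 2.56 km × 913/3280 = 0.713 km.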